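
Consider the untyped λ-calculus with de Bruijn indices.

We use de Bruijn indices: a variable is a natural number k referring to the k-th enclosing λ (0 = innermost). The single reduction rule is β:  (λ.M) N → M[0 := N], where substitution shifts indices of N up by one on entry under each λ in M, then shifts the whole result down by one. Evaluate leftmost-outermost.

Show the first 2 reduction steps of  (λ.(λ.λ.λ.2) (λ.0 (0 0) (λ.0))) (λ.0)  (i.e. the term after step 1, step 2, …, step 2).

Answer: after 2 steps: λ.λ.λ.0 (0 0) (λ.0)

Working:
  start: (λ.(λ.λ.λ.2) (λ.0 (0 0) (λ.0))) (λ.0)
  →1  (λ.λ.λ.2) (λ.0 (0 0) (λ.0))
  →2  λ.λ.λ.0 (0 0) (λ.0)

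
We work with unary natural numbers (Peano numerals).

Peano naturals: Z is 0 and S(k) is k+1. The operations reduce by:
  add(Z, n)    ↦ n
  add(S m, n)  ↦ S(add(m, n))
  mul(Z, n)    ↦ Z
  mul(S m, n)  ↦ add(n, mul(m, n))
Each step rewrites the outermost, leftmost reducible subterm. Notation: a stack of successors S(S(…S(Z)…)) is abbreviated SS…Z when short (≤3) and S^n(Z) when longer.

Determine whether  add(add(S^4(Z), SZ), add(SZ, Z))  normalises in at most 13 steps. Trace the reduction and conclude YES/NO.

  start: add(add(S^4(Z), SZ), add(SZ, Z))
  step 1: add(S(add(SSSZ, SZ)), add(SZ, Z))
  step 2: S(add(add(SSSZ, SZ), add(SZ, Z)))
  step 3: S(add(S(add(SSZ, SZ)), add(SZ, Z)))
  step 4: S(S(add(add(SSZ, SZ), add(SZ, Z))))
  step 5: S(S(add(S(add(SZ, SZ)), add(SZ, Z))))
  step 6: S(S(S(add(add(SZ, SZ), add(SZ, Z)))))
  step 7: S(S(S(add(S(add(Z, SZ)), add(SZ, Z)))))
  step 8: S(S(S(S(add(add(Z, SZ), add(SZ, Z))))))
  step 9: S(S(S(S(add(SZ, add(SZ, Z))))))
  step 10: S(S(S(S(S(add(Z, add(SZ, Z)))))))
  step 11: S(S(S(S(S(add(SZ, Z))))))
  step 12: S(S(S(S(S(S(add(Z, Z)))))))
  step 13: S^6(Z)

Answer: YES — reaches normal form S^6(Z) in 13 ≤ 13 steps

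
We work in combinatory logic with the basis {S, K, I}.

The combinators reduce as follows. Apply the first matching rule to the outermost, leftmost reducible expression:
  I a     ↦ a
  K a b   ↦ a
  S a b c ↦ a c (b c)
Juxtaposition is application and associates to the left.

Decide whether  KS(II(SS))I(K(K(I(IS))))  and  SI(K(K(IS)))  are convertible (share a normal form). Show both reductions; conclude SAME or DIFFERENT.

Answer: SAME — A ⇓ SI(K(KS)), B ⇓ SI(K(KS))

Derivation:
Term A:
  start: KS(II(SS))I(K(K(I(IS))))
  →1  SI(K(K(I(IS))))
  →2  SI(K(K(IS)))
  →3  SI(K(KS))

Term B:
  start: SI(K(K(IS)))
  →1  SI(K(KS))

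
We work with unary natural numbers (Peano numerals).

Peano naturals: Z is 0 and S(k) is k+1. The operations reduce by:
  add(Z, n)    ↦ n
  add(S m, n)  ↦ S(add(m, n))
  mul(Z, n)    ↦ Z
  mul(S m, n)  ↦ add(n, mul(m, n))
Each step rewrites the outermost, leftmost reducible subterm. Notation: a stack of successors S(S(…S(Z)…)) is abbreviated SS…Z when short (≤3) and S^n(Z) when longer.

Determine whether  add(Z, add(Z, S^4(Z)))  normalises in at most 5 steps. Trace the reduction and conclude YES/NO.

  start: add(Z, add(Z, S^4(Z)))
  step 1: add(Z, S^4(Z))
  step 2: S^4(Z)

Answer: YES — reaches normal form S^4(Z) in 2 ≤ 5 steps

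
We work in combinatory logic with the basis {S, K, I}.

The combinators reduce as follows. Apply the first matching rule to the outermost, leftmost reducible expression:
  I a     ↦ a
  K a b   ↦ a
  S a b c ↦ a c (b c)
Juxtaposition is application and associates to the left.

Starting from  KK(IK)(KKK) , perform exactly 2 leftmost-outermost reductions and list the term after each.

Answer: after 2 steps: KK

Working:
  start: KK(IK)(KKK)
  step 1: K(KKK)
  step 2: KK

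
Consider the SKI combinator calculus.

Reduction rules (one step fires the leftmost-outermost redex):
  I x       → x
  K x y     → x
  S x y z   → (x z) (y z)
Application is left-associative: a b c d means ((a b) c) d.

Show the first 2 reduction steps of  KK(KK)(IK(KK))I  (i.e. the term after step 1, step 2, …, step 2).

  start: KK(KK)(IK(KK))I
  →1  K(IK(KK))I
  →2  IK(KK)

Answer: after 2 steps: IK(KK)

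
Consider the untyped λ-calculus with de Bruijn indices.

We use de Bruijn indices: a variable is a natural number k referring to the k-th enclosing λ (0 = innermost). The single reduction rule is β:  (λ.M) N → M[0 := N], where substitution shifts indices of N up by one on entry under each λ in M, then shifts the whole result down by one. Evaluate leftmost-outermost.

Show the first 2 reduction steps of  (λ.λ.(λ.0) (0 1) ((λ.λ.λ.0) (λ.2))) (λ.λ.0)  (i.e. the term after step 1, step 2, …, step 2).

  start: (λ.λ.(λ.0) (0 1) ((λ.λ.λ.0) (λ.2))) (λ.λ.0)
  →1  λ.(λ.0) (0 (λ.λ.0)) ((λ.λ.λ.0) (λ.λ.λ.0))
  →2  λ.0 (λ.λ.0) ((λ.λ.λ.0) (λ.λ.λ.0))

Answer: after 2 steps: λ.0 (λ.λ.0) ((λ.λ.λ.0) (λ.λ.λ.0))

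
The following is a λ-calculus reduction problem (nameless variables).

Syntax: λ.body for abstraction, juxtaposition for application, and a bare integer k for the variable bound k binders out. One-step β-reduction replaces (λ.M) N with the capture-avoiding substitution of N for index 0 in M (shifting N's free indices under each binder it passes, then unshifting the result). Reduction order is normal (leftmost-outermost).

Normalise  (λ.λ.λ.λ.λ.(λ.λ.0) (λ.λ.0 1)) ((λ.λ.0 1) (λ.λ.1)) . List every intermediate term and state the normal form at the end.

Answer: normal form = λ.λ.λ.λ.λ.0  (in 2 steps)

Derivation:
  start: (λ.λ.λ.λ.λ.(λ.λ.0) (λ.λ.0 1)) ((λ.λ.0 1) (λ.λ.1))
  →1  λ.λ.λ.λ.(λ.λ.0) (λ.λ.0 1)
  →2  λ.λ.λ.λ.λ.0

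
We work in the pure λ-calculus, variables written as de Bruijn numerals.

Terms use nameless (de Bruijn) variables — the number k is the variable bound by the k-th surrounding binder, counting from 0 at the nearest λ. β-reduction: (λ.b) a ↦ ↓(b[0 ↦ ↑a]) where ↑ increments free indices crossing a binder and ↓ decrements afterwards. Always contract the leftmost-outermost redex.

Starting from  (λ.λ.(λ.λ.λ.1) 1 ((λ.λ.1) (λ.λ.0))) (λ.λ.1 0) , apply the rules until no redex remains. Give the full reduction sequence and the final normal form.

  start: (λ.λ.(λ.λ.λ.1) 1 ((λ.λ.1) (λ.λ.0))) (λ.λ.1 0)
  step 1: λ.(λ.λ.λ.1) (λ.λ.1 0) ((λ.λ.1) (λ.λ.0))
  step 2: λ.(λ.λ.1) ((λ.λ.1) (λ.λ.0))
  step 3: λ.λ.(λ.λ.1) (λ.λ.0)
  step 4: λ.λ.λ.λ.λ.0

Answer: normal form = λ.λ.λ.λ.λ.0  (in 4 steps)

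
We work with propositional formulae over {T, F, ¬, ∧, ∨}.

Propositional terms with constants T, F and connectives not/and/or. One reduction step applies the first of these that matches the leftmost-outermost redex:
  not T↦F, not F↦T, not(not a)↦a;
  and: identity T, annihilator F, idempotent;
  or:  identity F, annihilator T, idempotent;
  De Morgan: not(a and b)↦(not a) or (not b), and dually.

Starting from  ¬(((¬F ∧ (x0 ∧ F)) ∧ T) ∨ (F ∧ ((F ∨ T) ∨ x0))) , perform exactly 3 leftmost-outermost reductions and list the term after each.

Answer: after 3 steps: ((¬¬F ∨ ¬(x0 ∧ F)) ∨ ¬T) ∧ ¬(F ∧ ((F ∨ T) ∨ x0))

Reduction:
  start: ¬(((¬F ∧ (x0 ∧ F)) ∧ T) ∨ (F ∧ ((F ∨ T) ∨ x0)))
  step 1: ¬((¬F ∧ (x0 ∧ F)) ∧ T) ∧ ¬(F ∧ ((F ∨ T) ∨ x0))
  step 2: (¬(¬F ∧ (x0 ∧ F)) ∨ ¬T) ∧ ¬(F ∧ ((F ∨ T) ∨ x0))
  step 3: ((¬¬F ∨ ¬(x0 ∧ F)) ∨ ¬T) ∧ ¬(F ∧ ((F ∨ T) ∨ x0))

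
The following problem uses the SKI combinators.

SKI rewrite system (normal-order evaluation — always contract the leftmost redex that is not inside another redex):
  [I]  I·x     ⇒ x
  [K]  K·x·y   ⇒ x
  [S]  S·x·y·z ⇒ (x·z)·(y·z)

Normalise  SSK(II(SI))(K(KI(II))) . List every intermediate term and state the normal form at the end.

  start: SSK(II(SI))(K(KI(II)))
  →1  S(II(SI))(K(II(SI)))(K(KI(II)))
  →2  II(SI)(K(KI(II)))(K(II(SI))(K(KI(II))))
  →3  I(SI)(K(KI(II)))(K(II(SI))(K(KI(II))))
  →4  SI(K(KI(II)))(K(II(SI))(K(KI(II))))
  →5  I(K(II(SI))(K(KI(II))))(K(KI(II))(K(II(SI))(K(KI(II)))))
  →6  K(II(SI))(K(KI(II)))(K(KI(II))(K(II(SI))(K(KI(II)))))
  →7  II(SI)(K(KI(II))(K(II(SI))(K(KI(II)))))
  →8  I(SI)(K(KI(II))(K(II(SI))(K(KI(II)))))
  →9  SI(K(KI(II))(K(II(SI))(K(KI(II)))))
  →10  SI(KI(II))
  →11  SII

Answer: normal form = SII  (in 11 steps)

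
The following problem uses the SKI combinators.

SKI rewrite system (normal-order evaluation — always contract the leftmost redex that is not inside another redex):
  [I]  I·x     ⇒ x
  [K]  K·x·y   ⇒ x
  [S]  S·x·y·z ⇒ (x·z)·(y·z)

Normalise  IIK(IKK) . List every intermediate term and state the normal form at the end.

Answer: normal form = K(KK)  (in 3 steps)

Reduction:
  start: IIK(IKK)
  step 1: IK(IKK)
  step 2: K(IKK)
  step 3: K(KK)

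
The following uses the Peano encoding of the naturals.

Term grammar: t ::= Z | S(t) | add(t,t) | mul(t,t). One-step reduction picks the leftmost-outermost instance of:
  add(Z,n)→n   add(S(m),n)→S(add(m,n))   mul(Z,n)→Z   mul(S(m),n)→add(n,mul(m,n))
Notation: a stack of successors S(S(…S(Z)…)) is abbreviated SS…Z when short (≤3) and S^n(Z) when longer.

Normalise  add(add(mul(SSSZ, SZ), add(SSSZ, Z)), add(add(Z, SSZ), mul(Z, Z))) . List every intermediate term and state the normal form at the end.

Answer: normal form = S^8(Z)  (in 30 steps)

Derivation:
  start: add(add(mul(SSSZ, SZ), add(SSSZ, Z)), add(add(Z, SSZ), mul(Z, Z)))
  step 1: add(add(add(SZ, mul(SSZ, SZ)), add(SSSZ, Z)), add(add(Z, SSZ), mul(Z, Z)))
  step 2: add(add(S(add(Z, mul(SSZ, SZ))), add(SSSZ, Z)), add(add(Z, SSZ), mul(Z, Z)))
  step 3: add(S(add(add(Z, mul(SSZ, SZ)), add(SSSZ, Z))), add(add(Z, SSZ), mul(Z, Z)))
  step 4: S(add(add(add(Z, mul(SSZ, SZ)), add(SSSZ, Z)), add(add(Z, SSZ), mul(Z, Z))))
  step 5: S(add(add(mul(SSZ, SZ), add(SSSZ, Z)), add(add(Z, SSZ), mul(Z, Z))))
  step 6: S(add(add(add(SZ, mul(SZ, SZ)), add(SSSZ, Z)), add(add(Z, SSZ), mul(Z, Z))))
  step 7: S(add(add(S(add(Z, mul(SZ, SZ))), add(SSSZ, Z)), add(add(Z, SSZ), mul(Z, Z))))
  step 8: S(add(S(add(add(Z, mul(SZ, SZ)), add(SSSZ, Z))), add(add(Z, SSZ), mul(Z, Z))))
  step 9: S(S(add(add(add(Z, mul(SZ, SZ)), add(SSSZ, Z)), add(add(Z, SSZ), mul(Z, Z)))))
  step 10: S(S(add(add(mul(SZ, SZ), add(SSSZ, Z)), add(add(Z, SSZ), mul(Z, Z)))))
  step 11: S(S(add(add(add(SZ, mul(Z, SZ)), add(SSSZ, Z)), add(add(Z, SSZ), mul(Z, Z)))))
  step 12: S(S(add(add(S(add(Z, mul(Z, SZ))), add(SSSZ, Z)), add(add(Z, SSZ), mul(Z, Z)))))
  step 13: S(S(add(S(add(add(Z, mul(Z, SZ)), add(SSSZ, Z))), add(add(Z, SSZ), mul(Z, Z)))))
  step 14: S(S(S(add(add(add(Z, mul(Z, SZ)), add(SSSZ, Z)), add(add(Z, SSZ), mul(Z, Z))))))
  step 15: S(S(S(add(add(mul(Z, SZ), add(SSSZ, Z)), add(add(Z, SSZ), mul(Z, Z))))))
  step 16: S(S(S(add(add(Z, add(SSSZ, Z)), add(add(Z, SSZ), mul(Z, Z))))))
  step 17: S(S(S(add(add(SSSZ, Z), add(add(Z, SSZ), mul(Z, Z))))))
  step 18: S(S(S(add(S(add(SSZ, Z)), add(add(Z, SSZ), mul(Z, Z))))))
  step 19: S(S(S(S(add(add(SSZ, Z), add(add(Z, SSZ), mul(Z, Z)))))))
  step 20: S(S(S(S(add(S(add(SZ, Z)), add(add(Z, SSZ), mul(Z, Z)))))))
  step 21: S(S(S(S(S(add(add(SZ, Z), add(add(Z, SSZ), mul(Z, Z))))))))
  step 22: S(S(S(S(S(add(S(add(Z, Z)), add(add(Z, SSZ), mul(Z, Z))))))))
  step 23: S(S(S(S(S(S(add(add(Z, Z), add(add(Z, SSZ), mul(Z, Z)))))))))
  step 24: S(S(S(S(S(S(add(Z, add(add(Z, SSZ), mul(Z, Z)))))))))
  step 25: S(S(S(S(S(S(add(add(Z, SSZ), mul(Z, Z))))))))
  step 26: S(S(S(S(S(S(add(SSZ, mul(Z, Z))))))))
  step 27: S(S(S(S(S(S(S(add(SZ, mul(Z, Z)))))))))
  step 28: S(S(S(S(S(S(S(S(add(Z, mul(Z, Z))))))))))
  step 29: S(S(S(S(S(S(S(S(mul(Z, Z)))))))))
  step 30: S^8(Z)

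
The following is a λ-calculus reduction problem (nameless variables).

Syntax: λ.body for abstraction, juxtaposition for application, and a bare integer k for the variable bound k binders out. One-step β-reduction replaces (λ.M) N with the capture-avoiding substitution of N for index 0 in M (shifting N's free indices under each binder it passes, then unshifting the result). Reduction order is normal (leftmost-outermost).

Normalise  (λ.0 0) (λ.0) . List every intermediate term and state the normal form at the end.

  start: (λ.0 0) (λ.0)
  →1  (λ.0) (λ.0)
  →2  λ.0

Answer: normal form = λ.0  (in 2 steps)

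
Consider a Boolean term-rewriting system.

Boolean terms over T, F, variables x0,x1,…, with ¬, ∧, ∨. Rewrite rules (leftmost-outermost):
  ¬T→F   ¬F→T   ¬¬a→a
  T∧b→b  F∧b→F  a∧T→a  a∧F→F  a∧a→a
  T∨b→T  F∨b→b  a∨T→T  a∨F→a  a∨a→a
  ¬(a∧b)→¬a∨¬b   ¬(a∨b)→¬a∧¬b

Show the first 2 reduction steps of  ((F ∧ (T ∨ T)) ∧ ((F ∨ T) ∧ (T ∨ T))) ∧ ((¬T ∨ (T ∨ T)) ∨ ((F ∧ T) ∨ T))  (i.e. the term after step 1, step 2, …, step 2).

Answer: after 2 steps: F ∧ ((¬T ∨ (T ∨ T)) ∨ ((F ∧ T) ∨ T))

Derivation:
  start: ((F ∧ (T ∨ T)) ∧ ((F ∨ T) ∧ (T ∨ T))) ∧ ((¬T ∨ (T ∨ T)) ∨ ((F ∧ T) ∨ T))
  [1] (F ∧ ((F ∨ T) ∧ (T ∨ T))) ∧ ((¬T ∨ (T ∨ T)) ∨ ((F ∧ T) ∨ T))
  [2] F ∧ ((¬T ∨ (T ∨ T)) ∨ ((F ∧ T) ∨ T))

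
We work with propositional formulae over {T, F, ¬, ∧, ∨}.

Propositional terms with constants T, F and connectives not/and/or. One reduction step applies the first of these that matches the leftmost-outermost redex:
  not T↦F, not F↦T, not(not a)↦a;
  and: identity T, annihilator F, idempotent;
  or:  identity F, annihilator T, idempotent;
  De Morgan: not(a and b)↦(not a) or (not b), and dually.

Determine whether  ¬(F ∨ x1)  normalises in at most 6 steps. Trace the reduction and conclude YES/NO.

  start: ¬(F ∨ x1)
  [1] ¬F ∧ ¬x1
  [2] T ∧ ¬x1
  [3] ¬x1

Answer: YES — reaches normal form ¬x1 in 3 ≤ 6 steps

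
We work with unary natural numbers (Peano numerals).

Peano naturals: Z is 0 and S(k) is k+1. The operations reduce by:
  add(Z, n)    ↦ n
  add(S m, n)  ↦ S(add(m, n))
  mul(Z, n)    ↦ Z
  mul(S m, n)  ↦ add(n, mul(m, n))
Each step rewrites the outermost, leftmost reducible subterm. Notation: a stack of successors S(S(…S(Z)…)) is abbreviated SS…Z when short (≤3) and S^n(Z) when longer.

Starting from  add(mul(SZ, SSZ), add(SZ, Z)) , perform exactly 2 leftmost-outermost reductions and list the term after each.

  start: add(mul(SZ, SSZ), add(SZ, Z))
  [1] add(add(SSZ, mul(Z, SSZ)), add(SZ, Z))
  [2] add(S(add(SZ, mul(Z, SSZ))), add(SZ, Z))

Answer: after 2 steps: add(S(add(SZ, mul(Z, SSZ))), add(SZ, Z))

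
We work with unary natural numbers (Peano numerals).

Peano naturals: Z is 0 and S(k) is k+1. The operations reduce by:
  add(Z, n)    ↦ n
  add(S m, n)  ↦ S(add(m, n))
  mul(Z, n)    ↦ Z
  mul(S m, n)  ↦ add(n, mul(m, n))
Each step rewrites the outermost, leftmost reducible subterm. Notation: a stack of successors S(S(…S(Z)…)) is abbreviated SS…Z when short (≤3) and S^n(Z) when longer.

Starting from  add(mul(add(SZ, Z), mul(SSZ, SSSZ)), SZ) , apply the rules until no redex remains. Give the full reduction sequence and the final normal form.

  start: add(mul(add(SZ, Z), mul(SSZ, SSSZ)), SZ)
  →1  add(mul(S(add(Z, Z)), mul(SSZ, SSSZ)), SZ)
  →2  add(add(mul(SSZ, SSSZ), mul(add(Z, Z), mul(SSZ, SSSZ))), SZ)
  →3  add(add(add(SSSZ, mul(SZ, SSSZ)), mul(add(Z, Z), mul(SSZ, SSSZ))), SZ)
  →4  add(add(S(add(SSZ, mul(SZ, SSSZ))), mul(add(Z, Z), mul(SSZ, SSSZ))), SZ)
  →5  add(S(add(add(SSZ, mul(SZ, SSSZ)), mul(add(Z, Z), mul(SSZ, SSSZ)))), SZ)
  →6  S(add(add(add(SSZ, mul(SZ, SSSZ)), mul(add(Z, Z), mul(SSZ, SSSZ))), SZ))
  →7  S(add(add(S(add(SZ, mul(SZ, SSSZ))), mul(add(Z, Z), mul(SSZ, SSSZ))), SZ))
  →8  S(add(S(add(add(SZ, mul(SZ, SSSZ)), mul(add(Z, Z), mul(SSZ, SSSZ)))), SZ))
  →9  S(S(add(add(add(SZ, mul(SZ, SSSZ)), mul(add(Z, Z), mul(SSZ, SSSZ))), SZ)))
  →10  S(S(add(add(S(add(Z, mul(SZ, SSSZ))), mul(add(Z, Z), mul(SSZ, SSSZ))), SZ)))
  →11  S(S(add(S(add(add(Z, mul(SZ, SSSZ)), mul(add(Z, Z), mul(SSZ, SSSZ)))), SZ)))
  →12  S(S(S(add(add(add(Z, mul(SZ, SSSZ)), mul(add(Z, Z), mul(SSZ, SSSZ))), SZ))))
  →13  S(S(S(add(add(mul(SZ, SSSZ), mul(add(Z, Z), mul(SSZ, SSSZ))), SZ))))
  →14  S(S(S(add(add(add(SSSZ, mul(Z, SSSZ)), mul(add(Z, Z), mul(SSZ, SSSZ))), SZ))))
  →15  S(S(S(add(add(S(add(SSZ, mul(Z, SSSZ))), mul(add(Z, Z), mul(SSZ, SSSZ))), SZ))))
  →16  S(S(S(add(S(add(add(SSZ, mul(Z, SSSZ)), mul(add(Z, Z), mul(SSZ, SSSZ)))), SZ))))
  →17  S(S(S(S(add(add(add(SSZ, mul(Z, SSSZ)), mul(add(Z, Z), mul(SSZ, SSSZ))), SZ)))))
  →18  S(S(S(S(add(add(S(add(SZ, mul(Z, SSSZ))), mul(add(Z, Z), mul(SSZ, SSSZ))), SZ)))))
  →19  S(S(S(S(add(S(add(add(SZ, mul(Z, SSSZ)), mul(add(Z, Z), mul(SSZ, SSSZ)))), SZ)))))
  →20  S(S(S(S(S(add(add(add(SZ, mul(Z, SSSZ)), mul(add(Z, Z), mul(SSZ, SSSZ))), SZ))))))
  →21  S(S(S(S(S(add(add(S(add(Z, mul(Z, SSSZ))), mul(add(Z, Z), mul(SSZ, SSSZ))), SZ))))))
  →22  S(S(S(S(S(add(S(add(add(Z, mul(Z, SSSZ)), mul(add(Z, Z), mul(SSZ, SSSZ)))), SZ))))))
  →23  S(S(S(S(S(S(add(add(add(Z, mul(Z, SSSZ)), mul(add(Z, Z), mul(SSZ, SSSZ))), SZ)))))))
  →24  S(S(S(S(S(S(add(add(mul(Z, SSSZ), mul(add(Z, Z), mul(SSZ, SSSZ))), SZ)))))))
  →25  S(S(S(S(S(S(add(add(Z, mul(add(Z, Z), mul(SSZ, SSSZ))), SZ)))))))
  →26  S(S(S(S(S(S(add(mul(add(Z, Z), mul(SSZ, SSSZ)), SZ)))))))
  →27  S(S(S(S(S(S(add(mul(Z, mul(SSZ, SSSZ)), SZ)))))))
  →28  S(S(S(S(S(S(add(Z, SZ)))))))
  →29  S^7(Z)

Answer: normal form = S^7(Z)  (in 29 steps)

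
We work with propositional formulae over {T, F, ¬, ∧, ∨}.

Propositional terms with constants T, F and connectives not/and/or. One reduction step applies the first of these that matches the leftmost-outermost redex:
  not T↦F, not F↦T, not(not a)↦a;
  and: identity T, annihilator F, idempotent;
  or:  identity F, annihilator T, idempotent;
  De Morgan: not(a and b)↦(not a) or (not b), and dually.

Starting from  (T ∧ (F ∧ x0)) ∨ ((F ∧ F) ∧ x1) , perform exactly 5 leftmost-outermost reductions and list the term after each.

  start: (T ∧ (F ∧ x0)) ∨ ((F ∧ F) ∧ x1)
  →1  (F ∧ x0) ∨ ((F ∧ F) ∧ x1)
  →2  F ∨ ((F ∧ F) ∧ x1)
  →3  (F ∧ F) ∧ x1
  →4  F ∧ x1
  →5  F

Answer: after 5 steps: F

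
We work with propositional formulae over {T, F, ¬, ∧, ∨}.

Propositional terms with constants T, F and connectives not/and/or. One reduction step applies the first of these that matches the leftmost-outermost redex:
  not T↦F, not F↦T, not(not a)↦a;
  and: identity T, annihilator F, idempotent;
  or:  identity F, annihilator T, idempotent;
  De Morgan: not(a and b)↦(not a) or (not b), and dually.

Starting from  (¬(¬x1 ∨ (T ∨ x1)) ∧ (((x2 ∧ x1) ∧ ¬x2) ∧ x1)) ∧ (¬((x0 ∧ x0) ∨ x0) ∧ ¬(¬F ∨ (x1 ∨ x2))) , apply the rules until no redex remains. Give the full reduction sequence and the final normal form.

  start: (¬(¬x1 ∨ (T ∨ x1)) ∧ (((x2 ∧ x1) ∧ ¬x2) ∧ x1)) ∧ (¬((x0 ∧ x0) ∨ x0) ∧ ¬(¬F ∨ (x1 ∨ x2)))
  →1  ((¬¬x1 ∧ ¬(T ∨ x1)) ∧ (((x2 ∧ x1) ∧ ¬x2) ∧ x1)) ∧ (¬((x0 ∧ x0) ∨ x0) ∧ ¬(¬F ∨ (x1 ∨ x2)))
  →2  ((x1 ∧ ¬(T ∨ x1)) ∧ (((x2 ∧ x1) ∧ ¬x2) ∧ x1)) ∧ (¬((x0 ∧ x0) ∨ x0) ∧ ¬(¬F ∨ (x1 ∨ x2)))
  →3  ((x1 ∧ (¬T ∧ ¬x1)) ∧ (((x2 ∧ x1) ∧ ¬x2) ∧ x1)) ∧ (¬((x0 ∧ x0) ∨ x0) ∧ ¬(¬F ∨ (x1 ∨ x2)))
  →4  ((x1 ∧ (F ∧ ¬x1)) ∧ (((x2 ∧ x1) ∧ ¬x2) ∧ x1)) ∧ (¬((x0 ∧ x0) ∨ x0) ∧ ¬(¬F ∨ (x1 ∨ x2)))
  →5  ((x1 ∧ F) ∧ (((x2 ∧ x1) ∧ ¬x2) ∧ x1)) ∧ (¬((x0 ∧ x0) ∨ x0) ∧ ¬(¬F ∨ (x1 ∨ x2)))
  →6  (F ∧ (((x2 ∧ x1) ∧ ¬x2) ∧ x1)) ∧ (¬((x0 ∧ x0) ∨ x0) ∧ ¬(¬F ∨ (x1 ∨ x2)))
  →7  F ∧ (¬((x0 ∧ x0) ∨ x0) ∧ ¬(¬F ∨ (x1 ∨ x2)))
  →8  F

Answer: normal form = F  (in 8 steps)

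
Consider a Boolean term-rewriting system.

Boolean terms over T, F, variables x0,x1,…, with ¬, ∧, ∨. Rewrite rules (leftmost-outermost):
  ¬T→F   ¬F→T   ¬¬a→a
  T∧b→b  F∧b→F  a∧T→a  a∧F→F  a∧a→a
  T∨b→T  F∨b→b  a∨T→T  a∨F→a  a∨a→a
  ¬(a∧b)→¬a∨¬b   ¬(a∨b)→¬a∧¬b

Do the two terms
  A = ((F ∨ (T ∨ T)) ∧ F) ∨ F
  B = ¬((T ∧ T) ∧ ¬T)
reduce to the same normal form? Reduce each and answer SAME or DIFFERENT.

Term A:
  start: ((F ∨ (T ∨ T)) ∧ F) ∨ F
  [1] (F ∨ (T ∨ T)) ∧ F
  [2] F

Term B:
  start: ¬((T ∧ T) ∧ ¬T)
  [1] ¬(T ∧ T) ∨ ¬¬T
  [2] (¬T ∨ ¬T) ∨ ¬¬T
  [3] ¬T ∨ ¬¬T
  [4] F ∨ ¬¬T
  [5] ¬¬T
  [6] T

Answer: DIFFERENT — A ⇓ F, B ⇓ T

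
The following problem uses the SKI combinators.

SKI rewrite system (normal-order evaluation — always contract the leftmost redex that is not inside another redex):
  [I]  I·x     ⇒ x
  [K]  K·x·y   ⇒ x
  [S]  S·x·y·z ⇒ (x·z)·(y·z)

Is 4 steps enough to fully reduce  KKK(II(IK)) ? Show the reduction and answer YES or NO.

Answer: YES — reaches normal form KK in 4 ≤ 4 steps

Reduction:
  start: KKK(II(IK))
  step 1: K(II(IK))
  step 2: K(I(IK))
  step 3: K(IK)
  step 4: KK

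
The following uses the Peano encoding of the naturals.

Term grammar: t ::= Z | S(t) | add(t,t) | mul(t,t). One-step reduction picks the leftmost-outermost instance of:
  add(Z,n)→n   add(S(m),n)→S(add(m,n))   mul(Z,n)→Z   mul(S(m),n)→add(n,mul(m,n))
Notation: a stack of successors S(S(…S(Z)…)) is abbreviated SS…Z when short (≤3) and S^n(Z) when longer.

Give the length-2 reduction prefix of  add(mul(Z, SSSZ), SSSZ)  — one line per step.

  start: add(mul(Z, SSSZ), SSSZ)
  [1] add(Z, SSSZ)
  [2] SSSZ

Answer: after 2 steps: SSSZ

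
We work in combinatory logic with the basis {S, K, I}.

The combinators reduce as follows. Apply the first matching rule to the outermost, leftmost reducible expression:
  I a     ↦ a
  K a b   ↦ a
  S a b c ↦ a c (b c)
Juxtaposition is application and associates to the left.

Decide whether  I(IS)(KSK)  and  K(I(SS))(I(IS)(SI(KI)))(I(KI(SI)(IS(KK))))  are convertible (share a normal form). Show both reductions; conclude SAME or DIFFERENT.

Term A:
  start: I(IS)(KSK)
  [1] IS(KSK)
  [2] S(KSK)
  [3] SS

Term B:
  start: K(I(SS))(I(IS)(SI(KI)))(I(KI(SI)(IS(KK))))
  [1] I(SS)(I(KI(SI)(IS(KK))))
  [2] SS(I(KI(SI)(IS(KK))))
  [3] SS(KI(SI)(IS(KK)))
  [4] SS(I(IS(KK)))
  [5] SS(IS(KK))
  [6] SS(S(KK))

Answer: DIFFERENT — A ⇓ SS, B ⇓ SS(S(KK))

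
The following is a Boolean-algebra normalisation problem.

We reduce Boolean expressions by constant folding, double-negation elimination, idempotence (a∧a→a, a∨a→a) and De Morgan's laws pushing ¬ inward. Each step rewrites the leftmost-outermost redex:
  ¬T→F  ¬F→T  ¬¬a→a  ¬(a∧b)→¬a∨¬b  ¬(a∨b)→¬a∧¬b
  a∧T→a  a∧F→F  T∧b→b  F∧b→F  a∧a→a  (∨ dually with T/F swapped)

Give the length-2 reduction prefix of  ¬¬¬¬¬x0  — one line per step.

Answer: after 2 steps: ¬x0

Working:
  start: ¬¬¬¬¬x0
  →1  ¬¬¬x0
  →2  ¬x0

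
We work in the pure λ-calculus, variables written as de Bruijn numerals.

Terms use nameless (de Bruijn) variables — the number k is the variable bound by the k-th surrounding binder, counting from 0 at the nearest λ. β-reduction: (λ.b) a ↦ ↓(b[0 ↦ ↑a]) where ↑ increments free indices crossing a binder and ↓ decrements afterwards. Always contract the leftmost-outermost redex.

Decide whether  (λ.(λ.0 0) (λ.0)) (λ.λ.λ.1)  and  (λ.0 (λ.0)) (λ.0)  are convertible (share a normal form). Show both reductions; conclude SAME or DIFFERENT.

Term A:
  start: (λ.(λ.0 0) (λ.0)) (λ.λ.λ.1)
  step 1: (λ.0 0) (λ.0)
  step 2: (λ.0) (λ.0)
  step 3: λ.0

Term B:
  start: (λ.0 (λ.0)) (λ.0)
  step 1: (λ.0) (λ.0)
  step 2: λ.0

Answer: SAME — A ⇓ λ.0, B ⇓ λ.0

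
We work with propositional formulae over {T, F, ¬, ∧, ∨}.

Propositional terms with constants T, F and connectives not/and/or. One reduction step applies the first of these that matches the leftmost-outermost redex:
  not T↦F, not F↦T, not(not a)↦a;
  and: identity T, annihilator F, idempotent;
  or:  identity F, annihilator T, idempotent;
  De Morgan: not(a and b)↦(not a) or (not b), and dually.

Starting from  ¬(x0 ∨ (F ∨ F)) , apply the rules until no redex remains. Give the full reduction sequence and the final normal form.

  start: ¬(x0 ∨ (F ∨ F))
  step 1: ¬x0 ∧ ¬(F ∨ F)
  step 2: ¬x0 ∧ (¬F ∧ ¬F)
  step 3: ¬x0 ∧ ¬F
  step 4: ¬x0 ∧ T
  step 5: ¬x0

Answer: normal form = ¬x0  (in 5 steps)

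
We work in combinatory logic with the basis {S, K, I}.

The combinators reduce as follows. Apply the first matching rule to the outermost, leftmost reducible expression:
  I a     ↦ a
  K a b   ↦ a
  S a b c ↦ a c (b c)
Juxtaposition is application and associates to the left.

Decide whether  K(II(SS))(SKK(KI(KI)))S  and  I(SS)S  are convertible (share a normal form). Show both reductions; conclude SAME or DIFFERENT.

Answer: SAME — A ⇓ SSS, B ⇓ SSS

Derivation:
Term A:
  start: K(II(SS))(SKK(KI(KI)))S
  [1] II(SS)S
  [2] I(SS)S
  [3] SSS

Term B:
  start: I(SS)S
  [1] SSS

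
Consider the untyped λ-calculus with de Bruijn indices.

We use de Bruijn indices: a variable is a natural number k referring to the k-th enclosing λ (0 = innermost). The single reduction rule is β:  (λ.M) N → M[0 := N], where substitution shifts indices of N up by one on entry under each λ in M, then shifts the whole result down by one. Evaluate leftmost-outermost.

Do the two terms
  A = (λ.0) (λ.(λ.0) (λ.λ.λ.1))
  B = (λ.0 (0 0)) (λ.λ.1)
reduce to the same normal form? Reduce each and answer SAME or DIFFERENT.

Answer: SAME — A ⇓ λ.λ.λ.λ.1, B ⇓ λ.λ.λ.λ.1

Derivation:
Term A:
  start: (λ.0) (λ.(λ.0) (λ.λ.λ.1))
  [1] λ.(λ.0) (λ.λ.λ.1)
  [2] λ.λ.λ.λ.1

Term B:
  start: (λ.0 (0 0)) (λ.λ.1)
  [1] (λ.λ.1) ((λ.λ.1) (λ.λ.1))
  [2] λ.(λ.λ.1) (λ.λ.1)
  [3] λ.λ.λ.λ.1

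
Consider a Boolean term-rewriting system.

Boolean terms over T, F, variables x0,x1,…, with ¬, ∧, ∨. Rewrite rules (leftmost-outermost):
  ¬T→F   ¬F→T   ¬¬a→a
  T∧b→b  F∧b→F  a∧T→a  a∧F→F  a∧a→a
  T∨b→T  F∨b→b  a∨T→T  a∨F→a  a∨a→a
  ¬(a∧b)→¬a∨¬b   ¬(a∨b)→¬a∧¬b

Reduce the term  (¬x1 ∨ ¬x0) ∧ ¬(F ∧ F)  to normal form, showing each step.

Answer: normal form = ¬x1 ∨ ¬x0  (in 4 steps)

Working:
  start: (¬x1 ∨ ¬x0) ∧ ¬(F ∧ F)
  step 1: (¬x1 ∨ ¬x0) ∧ (¬F ∨ ¬F)
  step 2: (¬x1 ∨ ¬x0) ∧ ¬F
  step 3: (¬x1 ∨ ¬x0) ∧ T
  step 4: ¬x1 ∨ ¬x0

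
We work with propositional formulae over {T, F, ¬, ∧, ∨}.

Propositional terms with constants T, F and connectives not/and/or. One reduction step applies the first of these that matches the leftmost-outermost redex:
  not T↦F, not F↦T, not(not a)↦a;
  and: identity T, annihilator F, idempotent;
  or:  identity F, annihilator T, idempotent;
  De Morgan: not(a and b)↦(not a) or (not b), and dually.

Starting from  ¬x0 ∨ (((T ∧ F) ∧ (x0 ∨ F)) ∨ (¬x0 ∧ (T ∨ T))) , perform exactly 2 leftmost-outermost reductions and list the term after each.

Answer: after 2 steps: ¬x0 ∨ (F ∨ (¬x0 ∧ (T ∨ T)))

Working:
  start: ¬x0 ∨ (((T ∧ F) ∧ (x0 ∨ F)) ∨ (¬x0 ∧ (T ∨ T)))
  step 1: ¬x0 ∨ ((F ∧ (x0 ∨ F)) ∨ (¬x0 ∧ (T ∨ T)))
  step 2: ¬x0 ∨ (F ∨ (¬x0 ∧ (T ∨ T)))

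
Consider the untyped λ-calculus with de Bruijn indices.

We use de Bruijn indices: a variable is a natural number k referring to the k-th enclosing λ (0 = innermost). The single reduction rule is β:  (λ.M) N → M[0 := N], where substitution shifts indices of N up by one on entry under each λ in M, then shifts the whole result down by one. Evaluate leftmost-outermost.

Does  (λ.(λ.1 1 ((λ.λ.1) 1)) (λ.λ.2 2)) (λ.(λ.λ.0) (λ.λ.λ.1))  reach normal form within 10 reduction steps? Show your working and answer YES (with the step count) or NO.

  start: (λ.(λ.1 1 ((λ.λ.1) 1)) (λ.λ.2 2)) (λ.(λ.λ.0) (λ.λ.λ.1))
  [1] (λ.(λ.(λ.λ.0) (λ.λ.λ.1)) (λ.(λ.λ.0) (λ.λ.λ.1)) ((λ.λ.1) (λ.(λ.λ.0) (λ.λ.λ.1)))) (λ.λ.(λ.(λ.λ.0) (λ.λ.λ.1)) (λ.(λ.λ.0) (λ.λ.λ.1)))
  [2] (λ.(λ.λ.0) (λ.λ.λ.1)) (λ.(λ.λ.0) (λ.λ.λ.1)) ((λ.λ.1) (λ.(λ.λ.0) (λ.λ.λ.1)))
  [3] (λ.λ.0) (λ.λ.λ.1) ((λ.λ.1) (λ.(λ.λ.0) (λ.λ.λ.1)))
  [4] (λ.0) ((λ.λ.1) (λ.(λ.λ.0) (λ.λ.λ.1)))
  [5] (λ.λ.1) (λ.(λ.λ.0) (λ.λ.λ.1))
  [6] λ.λ.(λ.λ.0) (λ.λ.λ.1)
  [7] λ.λ.λ.0

Answer: YES — reaches normal form λ.λ.λ.0 in 7 ≤ 10 steps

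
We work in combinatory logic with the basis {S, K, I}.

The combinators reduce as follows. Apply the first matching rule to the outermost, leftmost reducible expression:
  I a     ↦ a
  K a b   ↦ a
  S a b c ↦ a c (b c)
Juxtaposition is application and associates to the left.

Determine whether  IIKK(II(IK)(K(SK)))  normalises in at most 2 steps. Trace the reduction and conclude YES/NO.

  start: IIKK(II(IK)(K(SK)))
  step 1: IKK(II(IK)(K(SK)))
  step 2: KK(II(IK)(K(SK)))

Answer: NO — after 2 steps the term is KK(II(IK)(K(SK))), not yet normal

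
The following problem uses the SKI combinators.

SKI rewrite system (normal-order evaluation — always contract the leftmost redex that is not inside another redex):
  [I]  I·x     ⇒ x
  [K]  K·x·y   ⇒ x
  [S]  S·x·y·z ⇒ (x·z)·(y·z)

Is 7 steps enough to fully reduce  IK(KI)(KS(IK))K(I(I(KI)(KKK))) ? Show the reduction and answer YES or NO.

  start: IK(KI)(KS(IK))K(I(I(KI)(KKK)))
  step 1: K(KI)(KS(IK))K(I(I(KI)(KKK)))
  step 2: KIK(I(I(KI)(KKK)))
  step 3: I(I(I(KI)(KKK)))
  step 4: I(I(KI)(KKK))
  step 5: I(KI)(KKK)
  step 6: KI(KKK)
  step 7: I

Answer: YES — reaches normal form I in 7 ≤ 7 steps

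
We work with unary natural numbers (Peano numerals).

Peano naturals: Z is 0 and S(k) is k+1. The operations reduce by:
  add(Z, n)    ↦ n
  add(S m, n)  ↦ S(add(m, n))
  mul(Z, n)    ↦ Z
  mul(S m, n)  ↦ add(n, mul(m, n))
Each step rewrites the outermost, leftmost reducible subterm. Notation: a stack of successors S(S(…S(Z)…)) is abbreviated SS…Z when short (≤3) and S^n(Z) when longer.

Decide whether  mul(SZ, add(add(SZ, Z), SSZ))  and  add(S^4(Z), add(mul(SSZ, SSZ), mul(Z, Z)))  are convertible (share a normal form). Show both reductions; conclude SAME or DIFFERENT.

Term A:
  start: mul(SZ, add(add(SZ, Z), SSZ))
  →1  add(add(add(SZ, Z), SSZ), mul(Z, add(add(SZ, Z), SSZ)))
  →2  add(add(S(add(Z, Z)), SSZ), mul(Z, add(add(SZ, Z), SSZ)))
  →3  add(S(add(add(Z, Z), SSZ)), mul(Z, add(add(SZ, Z), SSZ)))
  →4  S(add(add(add(Z, Z), SSZ), mul(Z, add(add(SZ, Z), SSZ))))
  →5  S(add(add(Z, SSZ), mul(Z, add(add(SZ, Z), SSZ))))
  →6  S(add(SSZ, mul(Z, add(add(SZ, Z), SSZ))))
  →7  S(S(add(SZ, mul(Z, add(add(SZ, Z), SSZ)))))
  →8  S(S(S(add(Z, mul(Z, add(add(SZ, Z), SSZ))))))
  →9  S(S(S(mul(Z, add(add(SZ, Z), SSZ)))))
  →10  SSSZ

Term B:
  start: add(S^4(Z), add(mul(SSZ, SSZ), mul(Z, Z)))
  →1  S(add(SSSZ, add(mul(SSZ, SSZ), mul(Z, Z))))
  →2  S(S(add(SSZ, add(mul(SSZ, SSZ), mul(Z, Z)))))
  →3  S(S(S(add(SZ, add(mul(SSZ, SSZ), mul(Z, Z))))))
  →4  S(S(S(S(add(Z, add(mul(SSZ, SSZ), mul(Z, Z)))))))
  →5  S(S(S(S(add(mul(SSZ, SSZ), mul(Z, Z))))))
  →6  S(S(S(S(add(add(SSZ, mul(SZ, SSZ)), mul(Z, Z))))))
  →7  S(S(S(S(add(S(add(SZ, mul(SZ, SSZ))), mul(Z, Z))))))
  →8  S(S(S(S(S(add(add(SZ, mul(SZ, SSZ)), mul(Z, Z)))))))
  →9  S(S(S(S(S(add(S(add(Z, mul(SZ, SSZ))), mul(Z, Z)))))))
  →10  S(S(S(S(S(S(add(add(Z, mul(SZ, SSZ)), mul(Z, Z))))))))
  →11  S(S(S(S(S(S(add(mul(SZ, SSZ), mul(Z, Z))))))))
  →12  S(S(S(S(S(S(add(add(SSZ, mul(Z, SSZ)), mul(Z, Z))))))))
  →13  S(S(S(S(S(S(add(S(add(SZ, mul(Z, SSZ))), mul(Z, Z))))))))
  →14  S(S(S(S(S(S(S(add(add(SZ, mul(Z, SSZ)), mul(Z, Z)))))))))
  →15  S(S(S(S(S(S(S(add(S(add(Z, mul(Z, SSZ))), mul(Z, Z)))))))))
  →16  S(S(S(S(S(S(S(S(add(add(Z, mul(Z, SSZ)), mul(Z, Z))))))))))
  →17  S(S(S(S(S(S(S(S(add(mul(Z, SSZ), mul(Z, Z))))))))))
  →18  S(S(S(S(S(S(S(S(add(Z, mul(Z, Z))))))))))
  →19  S(S(S(S(S(S(S(S(mul(Z, Z)))))))))
  →20  S^8(Z)

Answer: DIFFERENT — A ⇓ SSSZ, B ⇓ S^8(Z)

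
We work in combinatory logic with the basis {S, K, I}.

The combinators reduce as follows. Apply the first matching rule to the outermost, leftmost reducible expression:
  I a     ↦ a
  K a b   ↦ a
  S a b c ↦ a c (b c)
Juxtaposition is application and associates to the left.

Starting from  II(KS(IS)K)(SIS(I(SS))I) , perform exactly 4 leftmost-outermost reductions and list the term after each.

Answer: after 4 steps: SK(I(I(SS))(S(I(SS)))I)

Working:
  start: II(KS(IS)K)(SIS(I(SS))I)
  →1  I(KS(IS)K)(SIS(I(SS))I)
  →2  KS(IS)K(SIS(I(SS))I)
  →3  SK(SIS(I(SS))I)
  →4  SK(I(I(SS))(S(I(SS)))I)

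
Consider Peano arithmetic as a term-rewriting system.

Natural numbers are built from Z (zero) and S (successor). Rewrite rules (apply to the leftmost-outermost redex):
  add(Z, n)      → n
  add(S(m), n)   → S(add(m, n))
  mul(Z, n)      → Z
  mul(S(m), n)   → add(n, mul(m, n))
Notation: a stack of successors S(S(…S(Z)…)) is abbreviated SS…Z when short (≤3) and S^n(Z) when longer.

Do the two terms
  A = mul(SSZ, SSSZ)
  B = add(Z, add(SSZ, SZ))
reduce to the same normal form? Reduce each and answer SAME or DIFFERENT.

Answer: DIFFERENT — A ⇓ S^6(Z), B ⇓ SSSZ

Reduction:
Term A:
  start: mul(SSZ, SSSZ)
  →1  add(SSSZ, mul(SZ, SSSZ))
  →2  S(add(SSZ, mul(SZ, SSSZ)))
  →3  S(S(add(SZ, mul(SZ, SSSZ))))
  →4  S(S(S(add(Z, mul(SZ, SSSZ)))))
  →5  S(S(S(mul(SZ, SSSZ))))
  →6  S(S(S(add(SSSZ, mul(Z, SSSZ)))))
  →7  S(S(S(S(add(SSZ, mul(Z, SSSZ))))))
  →8  S(S(S(S(S(add(SZ, mul(Z, SSSZ)))))))
  →9  S(S(S(S(S(S(add(Z, mul(Z, SSSZ))))))))
  →10  S(S(S(S(S(S(mul(Z, SSSZ)))))))
  →11  S^6(Z)

Term B:
  start: add(Z, add(SSZ, SZ))
  →1  add(SSZ, SZ)
  →2  S(add(SZ, SZ))
  →3  S(S(add(Z, SZ)))
  →4  SSSZ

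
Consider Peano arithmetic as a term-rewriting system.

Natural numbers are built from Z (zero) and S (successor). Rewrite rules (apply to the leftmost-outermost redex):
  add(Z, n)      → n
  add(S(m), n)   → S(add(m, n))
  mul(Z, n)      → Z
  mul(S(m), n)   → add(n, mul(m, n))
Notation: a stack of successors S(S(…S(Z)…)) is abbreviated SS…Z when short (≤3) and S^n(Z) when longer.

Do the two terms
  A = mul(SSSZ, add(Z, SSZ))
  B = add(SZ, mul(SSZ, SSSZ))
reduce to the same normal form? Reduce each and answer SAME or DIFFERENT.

Term A:
  start: mul(SSSZ, add(Z, SSZ))
  [1] add(add(Z, SSZ), mul(SSZ, add(Z, SSZ)))
  [2] add(SSZ, mul(SSZ, add(Z, SSZ)))
  [3] S(add(SZ, mul(SSZ, add(Z, SSZ))))
  [4] S(S(add(Z, mul(SSZ, add(Z, SSZ)))))
  [5] S(S(mul(SSZ, add(Z, SSZ))))
  [6] S(S(add(add(Z, SSZ), mul(SZ, add(Z, SSZ)))))
  [7] S(S(add(SSZ, mul(SZ, add(Z, SSZ)))))
  [8] S(S(S(add(SZ, mul(SZ, add(Z, SSZ))))))
  [9] S(S(S(S(add(Z, mul(SZ, add(Z, SSZ)))))))
  [10] S(S(S(S(mul(SZ, add(Z, SSZ))))))
  [11] S(S(S(S(add(add(Z, SSZ), mul(Z, add(Z, SSZ)))))))
  [12] S(S(S(S(add(SSZ, mul(Z, add(Z, SSZ)))))))
  [13] S(S(S(S(S(add(SZ, mul(Z, add(Z, SSZ))))))))
  [14] S(S(S(S(S(S(add(Z, mul(Z, add(Z, SSZ)))))))))
  [15] S(S(S(S(S(S(mul(Z, add(Z, SSZ))))))))
  [16] S^6(Z)

Term B:
  start: add(SZ, mul(SSZ, SSSZ))
  [1] S(add(Z, mul(SSZ, SSSZ)))
  [2] S(mul(SSZ, SSSZ))
  [3] S(add(SSSZ, mul(SZ, SSSZ)))
  [4] S(S(add(SSZ, mul(SZ, SSSZ))))
  [5] S(S(S(add(SZ, mul(SZ, SSSZ)))))
  [6] S(S(S(S(add(Z, mul(SZ, SSSZ))))))
  [7] S(S(S(S(mul(SZ, SSSZ)))))
  [8] S(S(S(S(add(SSSZ, mul(Z, SSSZ))))))
  [9] S(S(S(S(S(add(SSZ, mul(Z, SSSZ)))))))
  [10] S(S(S(S(S(S(add(SZ, mul(Z, SSSZ))))))))
  [11] S(S(S(S(S(S(S(add(Z, mul(Z, SSSZ)))))))))
  [12] S(S(S(S(S(S(S(mul(Z, SSSZ))))))))
  [13] S^7(Z)

Answer: DIFFERENT — A ⇓ S^6(Z), B ⇓ S^7(Z)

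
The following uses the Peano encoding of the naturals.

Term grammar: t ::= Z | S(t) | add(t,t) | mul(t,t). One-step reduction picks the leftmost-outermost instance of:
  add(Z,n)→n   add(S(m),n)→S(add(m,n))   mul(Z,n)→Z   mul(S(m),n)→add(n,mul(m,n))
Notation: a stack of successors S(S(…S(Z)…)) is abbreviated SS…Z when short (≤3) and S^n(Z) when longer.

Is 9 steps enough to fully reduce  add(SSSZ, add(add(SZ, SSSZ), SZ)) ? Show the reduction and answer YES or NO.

Answer: NO — after 9 steps the term is S(S(S(S(S(S(add(SZ, SZ))))))), not yet normal

Reduction:
  start: add(SSSZ, add(add(SZ, SSSZ), SZ))
  →1  S(add(SSZ, add(add(SZ, SSSZ), SZ)))
  →2  S(S(add(SZ, add(add(SZ, SSSZ), SZ))))
  →3  S(S(S(add(Z, add(add(SZ, SSSZ), SZ)))))
  →4  S(S(S(add(add(SZ, SSSZ), SZ))))
  →5  S(S(S(add(S(add(Z, SSSZ)), SZ))))
  →6  S(S(S(S(add(add(Z, SSSZ), SZ)))))
  →7  S(S(S(S(add(SSSZ, SZ)))))
  →8  S(S(S(S(S(add(SSZ, SZ))))))
  →9  S(S(S(S(S(S(add(SZ, SZ)))))))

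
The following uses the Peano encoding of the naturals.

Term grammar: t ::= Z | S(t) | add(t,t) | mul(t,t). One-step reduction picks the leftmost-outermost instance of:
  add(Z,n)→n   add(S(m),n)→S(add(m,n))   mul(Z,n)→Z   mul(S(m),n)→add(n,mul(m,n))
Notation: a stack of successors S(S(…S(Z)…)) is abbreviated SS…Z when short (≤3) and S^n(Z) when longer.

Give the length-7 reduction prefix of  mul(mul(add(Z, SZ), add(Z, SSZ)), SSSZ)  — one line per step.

Answer: after 7 steps: S(S(add(SZ, mul(add(SZ, mul(Z, add(Z, SSZ))), SSSZ))))

Reduction:
  start: mul(mul(add(Z, SZ), add(Z, SSZ)), SSSZ)
  [1] mul(mul(SZ, add(Z, SSZ)), SSSZ)
  [2] mul(add(add(Z, SSZ), mul(Z, add(Z, SSZ))), SSSZ)
  [3] mul(add(SSZ, mul(Z, add(Z, SSZ))), SSSZ)
  [4] mul(S(add(SZ, mul(Z, add(Z, SSZ)))), SSSZ)
  [5] add(SSSZ, mul(add(SZ, mul(Z, add(Z, SSZ))), SSSZ))
  [6] S(add(SSZ, mul(add(SZ, mul(Z, add(Z, SSZ))), SSSZ)))
  [7] S(S(add(SZ, mul(add(SZ, mul(Z, add(Z, SSZ))), SSSZ))))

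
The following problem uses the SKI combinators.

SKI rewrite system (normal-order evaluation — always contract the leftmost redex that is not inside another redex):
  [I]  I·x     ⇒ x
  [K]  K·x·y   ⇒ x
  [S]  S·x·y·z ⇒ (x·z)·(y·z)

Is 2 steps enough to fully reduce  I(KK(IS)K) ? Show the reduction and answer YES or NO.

  start: I(KK(IS)K)
  →1  KK(IS)K
  →2  KK

Answer: YES — reaches normal form KK in 2 ≤ 2 steps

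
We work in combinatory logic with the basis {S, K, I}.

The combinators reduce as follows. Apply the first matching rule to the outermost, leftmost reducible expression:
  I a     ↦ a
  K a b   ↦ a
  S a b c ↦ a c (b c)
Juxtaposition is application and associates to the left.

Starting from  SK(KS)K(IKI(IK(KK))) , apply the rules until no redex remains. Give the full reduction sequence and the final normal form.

Answer: normal form = KI  (in 4 steps)

Working:
  start: SK(KS)K(IKI(IK(KK)))
  [1] KK(KSK)(IKI(IK(KK)))
  [2] K(IKI(IK(KK)))
  [3] K(KI(IK(KK)))
  [4] KI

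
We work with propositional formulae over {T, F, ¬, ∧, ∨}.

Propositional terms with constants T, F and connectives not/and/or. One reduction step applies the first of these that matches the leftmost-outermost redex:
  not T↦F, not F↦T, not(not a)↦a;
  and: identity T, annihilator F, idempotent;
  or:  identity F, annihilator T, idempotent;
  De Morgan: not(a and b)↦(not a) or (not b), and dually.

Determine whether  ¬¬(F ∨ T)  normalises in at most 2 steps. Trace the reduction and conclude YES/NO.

Answer: YES — reaches normal form T in 2 ≤ 2 steps

Working:
  start: ¬¬(F ∨ T)
  step 1: F ∨ T
  step 2: T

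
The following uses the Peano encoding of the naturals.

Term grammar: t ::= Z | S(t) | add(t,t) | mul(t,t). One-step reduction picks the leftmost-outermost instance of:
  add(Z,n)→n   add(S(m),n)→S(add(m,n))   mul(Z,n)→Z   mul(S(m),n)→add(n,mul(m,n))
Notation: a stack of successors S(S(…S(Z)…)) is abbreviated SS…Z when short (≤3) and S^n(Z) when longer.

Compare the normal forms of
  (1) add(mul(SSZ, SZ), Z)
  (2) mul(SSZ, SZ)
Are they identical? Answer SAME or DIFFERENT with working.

Term A:
  start: add(mul(SSZ, SZ), Z)
  [1] add(add(SZ, mul(SZ, SZ)), Z)
  [2] add(S(add(Z, mul(SZ, SZ))), Z)
  [3] S(add(add(Z, mul(SZ, SZ)), Z))
  [4] S(add(mul(SZ, SZ), Z))
  [5] S(add(add(SZ, mul(Z, SZ)), Z))
  [6] S(add(S(add(Z, mul(Z, SZ))), Z))
  [7] S(S(add(add(Z, mul(Z, SZ)), Z)))
  [8] S(S(add(mul(Z, SZ), Z)))
  [9] S(S(add(Z, Z)))
  [10] SSZ

Term B:
  start: mul(SSZ, SZ)
  [1] add(SZ, mul(SZ, SZ))
  [2] S(add(Z, mul(SZ, SZ)))
  [3] S(mul(SZ, SZ))
  [4] S(add(SZ, mul(Z, SZ)))
  [5] S(S(add(Z, mul(Z, SZ))))
  [6] S(S(mul(Z, SZ)))
  [7] SSZ

Answer: SAME — A ⇓ SSZ, B ⇓ SSZ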